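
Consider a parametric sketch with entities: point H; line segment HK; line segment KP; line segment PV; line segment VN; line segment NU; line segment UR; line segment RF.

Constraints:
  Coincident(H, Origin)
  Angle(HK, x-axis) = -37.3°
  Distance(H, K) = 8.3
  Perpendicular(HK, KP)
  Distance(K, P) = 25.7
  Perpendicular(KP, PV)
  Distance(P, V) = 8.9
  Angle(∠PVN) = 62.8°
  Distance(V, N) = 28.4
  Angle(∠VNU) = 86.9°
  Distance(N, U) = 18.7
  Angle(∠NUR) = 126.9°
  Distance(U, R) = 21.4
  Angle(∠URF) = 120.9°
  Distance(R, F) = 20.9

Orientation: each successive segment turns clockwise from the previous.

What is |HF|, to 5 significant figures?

46.162

H is at the origin; HK runs at -37.3° with length 8.3, so K = (6.6024, -5.0297). The perpendicularity gives KP at right angles to HK, so KP runs at -127.30°; with |KP| = 25.7, P = (-8.9715, -25.473). The perpendicularity gives PV at right angles to KP, so PV runs at 142.70°; with |PV| = 8.9, V = (-16.051, -20.080). ∠PVN = 62.8° gives VN at 25.500° from the x-axis; with |VN| = 28.4, N = (9.5822, -7.8536). ∠VNU = 86.9° gives NU at -67.600° from the x-axis; with |NU| = 18.7, U = (16.708, -25.143). ∠NUR = 126.9° gives UR at -120.70° from the x-axis; with |UR| = 21.4, R = (5.7826, -43.543). ∠URF = 120.9° gives RF at -179.80° from the x-axis; with |RF| = 20.9, F = (-15.117, -43.616). Then |HF| = |F − H| = 46.162.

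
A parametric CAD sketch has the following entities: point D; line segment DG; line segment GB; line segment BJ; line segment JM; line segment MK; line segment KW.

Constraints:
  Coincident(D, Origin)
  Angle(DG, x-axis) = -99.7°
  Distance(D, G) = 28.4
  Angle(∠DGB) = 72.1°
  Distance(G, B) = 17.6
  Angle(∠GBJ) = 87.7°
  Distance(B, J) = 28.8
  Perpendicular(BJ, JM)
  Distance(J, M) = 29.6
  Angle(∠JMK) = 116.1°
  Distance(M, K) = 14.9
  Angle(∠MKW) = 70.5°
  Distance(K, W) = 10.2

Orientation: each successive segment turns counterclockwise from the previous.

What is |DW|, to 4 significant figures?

22.47

∠JMK = 116.1° gives MK at -105.6° from the x-axis; with |MK| = 14.9, K = (-25.72, -16.91). ∠MKW = 70.5° gives KW at 3.900° from the x-axis; with |KW| = 10.2, W = (-15.55, -16.22). Then |DW| = |W − D| = 22.47.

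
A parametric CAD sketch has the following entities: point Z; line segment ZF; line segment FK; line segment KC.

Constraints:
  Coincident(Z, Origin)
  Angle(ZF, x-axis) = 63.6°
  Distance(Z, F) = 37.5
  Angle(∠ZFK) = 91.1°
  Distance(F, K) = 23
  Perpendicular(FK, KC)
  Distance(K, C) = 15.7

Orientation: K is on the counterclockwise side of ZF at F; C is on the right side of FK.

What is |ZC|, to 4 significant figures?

58.24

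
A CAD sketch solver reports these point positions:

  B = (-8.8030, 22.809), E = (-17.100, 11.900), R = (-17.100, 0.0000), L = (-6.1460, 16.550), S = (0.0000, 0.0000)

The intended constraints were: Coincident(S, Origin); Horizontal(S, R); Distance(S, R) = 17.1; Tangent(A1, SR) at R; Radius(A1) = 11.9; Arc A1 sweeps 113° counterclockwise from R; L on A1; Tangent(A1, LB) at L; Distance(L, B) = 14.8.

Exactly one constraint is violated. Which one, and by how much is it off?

Distance(L, B) = 14.8 — off by 8.00.

S = (0.00, 0.00) ✓; S.y = 0.00, R.y = 0.00 ✓; |SR| = 17.10 ✓; ∠(ER, RS) = 90.00° ✓; |ER| = 11.90 ✓; bearing(E→L) − bearing(E→R) = 113.0° ✓; |EL| = 11.90 ✓; ∠(EL, LB) = 90.00° ✓; |LB| = 6.800 ✗.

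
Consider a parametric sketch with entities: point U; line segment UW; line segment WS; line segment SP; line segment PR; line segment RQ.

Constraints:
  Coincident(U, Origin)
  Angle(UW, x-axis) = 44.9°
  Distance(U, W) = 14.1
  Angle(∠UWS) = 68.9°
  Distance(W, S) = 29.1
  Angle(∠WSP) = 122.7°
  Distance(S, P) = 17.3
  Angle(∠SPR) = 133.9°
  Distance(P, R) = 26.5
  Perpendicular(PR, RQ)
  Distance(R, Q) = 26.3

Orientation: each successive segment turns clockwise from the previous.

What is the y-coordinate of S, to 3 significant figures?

-16.7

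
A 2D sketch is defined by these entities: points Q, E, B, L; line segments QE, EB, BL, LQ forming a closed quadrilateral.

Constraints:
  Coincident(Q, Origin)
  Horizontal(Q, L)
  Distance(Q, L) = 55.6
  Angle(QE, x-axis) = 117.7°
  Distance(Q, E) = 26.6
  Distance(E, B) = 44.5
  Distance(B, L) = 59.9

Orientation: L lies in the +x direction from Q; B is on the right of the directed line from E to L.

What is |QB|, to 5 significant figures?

19.512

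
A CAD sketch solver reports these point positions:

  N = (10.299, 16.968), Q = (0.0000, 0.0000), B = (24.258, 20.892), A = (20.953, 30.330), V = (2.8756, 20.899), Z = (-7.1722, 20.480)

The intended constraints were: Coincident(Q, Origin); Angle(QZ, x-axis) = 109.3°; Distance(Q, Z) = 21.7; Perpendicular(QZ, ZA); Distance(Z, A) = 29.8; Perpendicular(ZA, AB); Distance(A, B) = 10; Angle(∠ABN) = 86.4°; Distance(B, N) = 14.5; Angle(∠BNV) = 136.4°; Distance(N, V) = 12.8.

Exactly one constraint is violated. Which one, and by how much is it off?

Distance(N, V) = 12.8 — off by 4.40.

Q = (0.00, 0.00) ✓; QZ at 109.3° ✓; |QZ| = 21.70 ✓; ∠(QZ, ZA) = 90.00° ✓; |ZA| = 29.80 ✓; ∠(ZA, AB) = 90.00° ✓; |AB| = 10.00 ✓; ∠ABN = 86.40° ✓; |BN| = 14.50 ✓; ∠BNV = 136.4° ✓; |NV| = 8.400 ✗.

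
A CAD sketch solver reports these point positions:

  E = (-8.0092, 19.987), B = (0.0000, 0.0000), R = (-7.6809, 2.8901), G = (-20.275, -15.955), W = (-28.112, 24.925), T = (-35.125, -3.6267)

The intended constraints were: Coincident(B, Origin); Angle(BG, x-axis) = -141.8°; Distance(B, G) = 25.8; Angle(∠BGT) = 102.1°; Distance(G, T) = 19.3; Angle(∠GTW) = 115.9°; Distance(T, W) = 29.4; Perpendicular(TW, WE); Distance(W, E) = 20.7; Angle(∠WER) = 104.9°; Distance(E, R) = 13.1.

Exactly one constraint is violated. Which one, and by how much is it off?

Distance(E, R) = 13.1 — off by 4.00.

B = (0.00, 0.00) ✓; BG at -141.8° ✓; |BG| = 25.80 ✓; ∠BGT = 102.1° ✓; |GT| = 19.30 ✓; ∠GTW = 115.9° ✓; |TW| = 29.40 ✓; ∠(TW, WE) = 90.00° ✓; |WE| = 20.70 ✓; ∠WER = 104.9° ✓; |ER| = 17.10 ✗.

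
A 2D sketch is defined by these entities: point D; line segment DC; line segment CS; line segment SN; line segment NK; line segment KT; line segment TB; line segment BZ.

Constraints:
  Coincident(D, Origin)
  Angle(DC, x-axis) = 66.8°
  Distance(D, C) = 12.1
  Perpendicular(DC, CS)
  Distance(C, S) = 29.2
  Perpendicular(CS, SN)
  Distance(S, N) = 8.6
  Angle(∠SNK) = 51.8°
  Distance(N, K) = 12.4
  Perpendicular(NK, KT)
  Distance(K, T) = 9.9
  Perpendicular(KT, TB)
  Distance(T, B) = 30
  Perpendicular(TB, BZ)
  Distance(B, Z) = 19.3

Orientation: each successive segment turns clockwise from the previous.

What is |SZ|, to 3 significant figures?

28.0

D is at the origin; DC runs at 66.8° with length 12.1, so C = (4.77, 11.1). The perpendicularity gives CS at right angles to DC, so CS runs at -23.2°; with |CS| = 29.2, S = (31.6, -0.382). CS is perpendicular to SN, so SN runs at -113°; with |SN| = 8.6, N = (28.2, -8.29). ∠SNK = 51.8° gives NK at 119° from the x-axis; with |NK| = 12.4, K = (22.3, 2.60). NK is perpendicular to KT, so KT runs at 28.6°; with |KT| = 9.9, T = (31.0, 7.34). KT is perpendicular to TB, so TB runs at -61.4°; with |TB| = 30.0, B = (45.3, -19.0). TB is perpendicular to BZ, so BZ runs at -151°; with |BZ| = 19.3, Z = (28.4, -28.2). Then |SZ| = |Z − S| = 28.0.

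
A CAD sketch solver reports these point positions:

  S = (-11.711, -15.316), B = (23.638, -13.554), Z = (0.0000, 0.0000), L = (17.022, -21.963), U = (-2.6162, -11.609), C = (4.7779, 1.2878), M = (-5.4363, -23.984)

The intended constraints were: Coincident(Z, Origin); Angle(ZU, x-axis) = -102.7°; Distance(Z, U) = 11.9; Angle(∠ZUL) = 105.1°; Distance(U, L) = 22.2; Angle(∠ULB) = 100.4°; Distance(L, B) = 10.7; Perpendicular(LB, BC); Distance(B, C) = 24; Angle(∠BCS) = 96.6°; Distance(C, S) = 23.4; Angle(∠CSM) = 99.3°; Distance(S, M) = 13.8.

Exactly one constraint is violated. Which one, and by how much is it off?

Distance(S, M) = 13.8 — off by 3.10.

Z = (0.00, 0.00) ✓; ZU at -102.7° ✓; |ZU| = 11.90 ✓; ∠ZUL = 105.1° ✓; |UL| = 22.20 ✓; ∠ULB = 100.4° ✓; |LB| = 10.70 ✓; ∠(LB, BC) = 89.99° ✓; |BC| = 24.00 ✓; ∠BCS = 96.60° ✓; |CS| = 23.40 ✓; ∠CSM = 99.30° ✓; |SM| = 10.70 ✗.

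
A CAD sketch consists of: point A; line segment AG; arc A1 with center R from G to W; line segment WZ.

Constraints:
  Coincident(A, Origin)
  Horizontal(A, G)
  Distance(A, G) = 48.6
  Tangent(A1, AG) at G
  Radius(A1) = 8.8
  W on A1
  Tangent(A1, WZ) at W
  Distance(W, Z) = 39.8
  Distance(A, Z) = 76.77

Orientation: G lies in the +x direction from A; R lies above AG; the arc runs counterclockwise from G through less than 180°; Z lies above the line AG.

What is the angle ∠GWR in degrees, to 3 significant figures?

46.9°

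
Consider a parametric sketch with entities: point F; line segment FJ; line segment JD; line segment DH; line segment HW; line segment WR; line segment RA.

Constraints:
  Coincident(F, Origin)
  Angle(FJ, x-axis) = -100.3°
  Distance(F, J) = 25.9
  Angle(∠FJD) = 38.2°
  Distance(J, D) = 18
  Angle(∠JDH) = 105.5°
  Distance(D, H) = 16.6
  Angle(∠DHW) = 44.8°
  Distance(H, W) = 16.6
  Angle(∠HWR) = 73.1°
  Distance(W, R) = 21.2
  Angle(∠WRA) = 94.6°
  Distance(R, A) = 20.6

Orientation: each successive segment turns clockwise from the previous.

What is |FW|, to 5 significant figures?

14.838

F is at the origin; FJ runs at -100.3° with length 25.9, so J = (-4.6310, -25.483). ∠FJD = 38.2° gives JD at 117.90° from the x-axis; with |JD| = 18.0, D = (-13.054, -9.5748). ∠JDH = 105.5° gives DH at 43.400° from the x-axis; with |DH| = 16.6, H = (-0.99257, 1.8308). ∠DHW = 44.8° gives HW at -91.800° from the x-axis; with |HW| = 16.6, W = (-1.5140, -14.761). Then |FW| = |W − F| = 14.838.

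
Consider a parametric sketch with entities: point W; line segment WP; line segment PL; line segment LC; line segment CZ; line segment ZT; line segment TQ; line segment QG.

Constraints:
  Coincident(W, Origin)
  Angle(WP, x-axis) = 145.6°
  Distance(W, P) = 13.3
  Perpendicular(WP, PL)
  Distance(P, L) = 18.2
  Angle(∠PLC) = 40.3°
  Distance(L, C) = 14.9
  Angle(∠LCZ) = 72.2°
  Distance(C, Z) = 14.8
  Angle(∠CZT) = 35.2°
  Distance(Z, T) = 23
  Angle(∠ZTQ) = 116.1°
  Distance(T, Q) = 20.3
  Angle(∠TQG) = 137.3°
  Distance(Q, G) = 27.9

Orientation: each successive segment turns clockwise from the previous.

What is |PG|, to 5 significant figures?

46.848

∠ZTQ = 116.1° gives TQ at -40.600° from the x-axis; with |TQ| = 20.3, Q = (22.896, 6.6487). ∠TQG = 137.3° gives QG at -83.300° from the x-axis; with |QG| = 27.9, G = (26.151, -21.061). Then |PG| = |G − P| = 46.848.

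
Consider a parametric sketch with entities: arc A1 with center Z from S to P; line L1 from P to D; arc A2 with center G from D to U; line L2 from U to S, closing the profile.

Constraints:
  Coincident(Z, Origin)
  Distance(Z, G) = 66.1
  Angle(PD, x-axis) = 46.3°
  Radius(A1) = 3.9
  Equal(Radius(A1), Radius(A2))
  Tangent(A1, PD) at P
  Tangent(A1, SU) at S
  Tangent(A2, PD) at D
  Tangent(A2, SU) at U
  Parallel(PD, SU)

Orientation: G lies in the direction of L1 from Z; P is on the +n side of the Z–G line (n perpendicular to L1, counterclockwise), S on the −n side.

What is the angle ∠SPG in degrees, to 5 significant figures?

86.623°

The slot axis is L1's direction at 46.3°, so u = (cos 46.3°, sin 46.3°) = (0.69088, 0.72297) and n = (−sin 46.3°, cos 46.3°) = (-0.72297, 0.69088). Z is at the origin and G lies 66.1 along u from Z, so G = 66.1·u = (45.667, 47.788). Tangency of A1 to both parallel lines with radius 3.9 puts P and S at Z ± 3.9·n: P = (-2.8196, 2.6944), S = (2.8196, -2.6944). Then cos ∠SPG = PS·PG / (|PS||PG|), giving 86.623°.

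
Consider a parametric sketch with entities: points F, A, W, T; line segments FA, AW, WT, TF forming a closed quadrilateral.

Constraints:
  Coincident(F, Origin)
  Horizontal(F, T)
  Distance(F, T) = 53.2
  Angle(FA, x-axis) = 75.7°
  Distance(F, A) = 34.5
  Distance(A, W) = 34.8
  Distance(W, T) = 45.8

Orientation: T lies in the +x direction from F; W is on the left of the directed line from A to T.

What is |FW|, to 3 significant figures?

60.8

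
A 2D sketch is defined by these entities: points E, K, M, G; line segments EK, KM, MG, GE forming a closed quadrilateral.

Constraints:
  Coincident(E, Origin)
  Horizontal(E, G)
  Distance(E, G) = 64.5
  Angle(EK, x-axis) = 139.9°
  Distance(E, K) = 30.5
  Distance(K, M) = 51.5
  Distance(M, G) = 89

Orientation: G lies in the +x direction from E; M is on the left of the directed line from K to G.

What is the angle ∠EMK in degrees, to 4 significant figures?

27.96°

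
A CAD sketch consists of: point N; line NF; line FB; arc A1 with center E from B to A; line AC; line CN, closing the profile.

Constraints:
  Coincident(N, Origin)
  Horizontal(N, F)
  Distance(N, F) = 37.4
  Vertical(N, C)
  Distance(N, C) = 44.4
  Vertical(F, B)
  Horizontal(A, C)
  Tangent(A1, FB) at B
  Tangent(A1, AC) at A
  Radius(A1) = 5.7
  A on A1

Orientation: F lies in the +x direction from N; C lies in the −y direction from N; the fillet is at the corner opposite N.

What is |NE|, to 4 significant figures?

50.03

N is at the origin; NF is horizontal with |NF| = 37.4 and F on the +x side, so F = (37.40, 0.000). N and C share the same x with |NC| = 44.4 and C on the −y side, so C = (0.000, -44.40). The virtual corner opposite N is at (37.40, -44.40). Since A1 is tangent to FB there, EB ⟂ FB and A1 meets AC tangentially, so EA is at right angles to AC, with radius 5.7, so the center E sits 5.7 in from both sides at E = (31.70, -38.70). Then |NE| = |E − N| = 50.03.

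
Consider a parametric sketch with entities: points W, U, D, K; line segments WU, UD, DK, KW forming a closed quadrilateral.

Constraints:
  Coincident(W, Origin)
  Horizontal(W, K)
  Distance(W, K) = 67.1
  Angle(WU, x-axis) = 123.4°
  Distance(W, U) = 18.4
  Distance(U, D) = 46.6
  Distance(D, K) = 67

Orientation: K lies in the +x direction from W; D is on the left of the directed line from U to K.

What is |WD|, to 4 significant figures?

53.92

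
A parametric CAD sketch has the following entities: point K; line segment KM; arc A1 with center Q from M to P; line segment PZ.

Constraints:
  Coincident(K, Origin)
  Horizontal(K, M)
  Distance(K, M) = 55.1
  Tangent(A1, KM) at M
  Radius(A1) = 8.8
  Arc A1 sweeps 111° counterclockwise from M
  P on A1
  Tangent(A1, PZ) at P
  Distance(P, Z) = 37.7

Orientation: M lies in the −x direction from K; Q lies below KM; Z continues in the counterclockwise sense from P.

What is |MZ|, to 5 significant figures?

47.446

K is at the origin; KM is horizontal with |KM| = 55.1 and M on the −x side, so M = (-55.100, 0.0000). Since A1 is tangent to KM there, QM ⟂ KM, so Q = M + (0, -8.8) = (-55.100, -8.8000). On A1, M sits at bearing 90° from Q; a 111° counterclockwise sweep puts P at bearing 201°, so P = Q + 8.8·(cos 201°, sin 201°) = (-63.316, -11.954). Tangency of A1 to PZ means the radius QP is perpendicular to PZ, so PZ runs along (−sin 201°, cos 201°); with |PZ| = 37.7, Z = (-49.805, -47.150). Then |MZ| = |Z − M| = 47.446.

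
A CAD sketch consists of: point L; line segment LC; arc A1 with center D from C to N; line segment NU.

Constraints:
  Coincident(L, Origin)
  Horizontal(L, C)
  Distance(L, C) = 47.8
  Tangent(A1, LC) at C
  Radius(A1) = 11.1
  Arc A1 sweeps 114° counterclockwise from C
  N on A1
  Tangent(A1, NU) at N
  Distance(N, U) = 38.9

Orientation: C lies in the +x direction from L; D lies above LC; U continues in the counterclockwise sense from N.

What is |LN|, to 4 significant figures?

60.01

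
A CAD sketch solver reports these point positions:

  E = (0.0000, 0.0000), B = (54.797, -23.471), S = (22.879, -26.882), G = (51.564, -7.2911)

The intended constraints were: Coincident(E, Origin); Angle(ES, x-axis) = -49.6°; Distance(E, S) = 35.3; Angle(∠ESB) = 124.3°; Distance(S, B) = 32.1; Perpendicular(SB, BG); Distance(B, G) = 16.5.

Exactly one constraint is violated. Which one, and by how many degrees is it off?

Perpendicular(SB, BG) — off by 5.20°.

E = (0.00, 0.00) ✓; ES at -49.60° ✓; |ES| = 35.30 ✓; ∠ESB = 124.3° ✓; |SB| = 32.10 ✓; ∠(SB, BG) = 95.20° ✗; |BG| = 16.50 ✓.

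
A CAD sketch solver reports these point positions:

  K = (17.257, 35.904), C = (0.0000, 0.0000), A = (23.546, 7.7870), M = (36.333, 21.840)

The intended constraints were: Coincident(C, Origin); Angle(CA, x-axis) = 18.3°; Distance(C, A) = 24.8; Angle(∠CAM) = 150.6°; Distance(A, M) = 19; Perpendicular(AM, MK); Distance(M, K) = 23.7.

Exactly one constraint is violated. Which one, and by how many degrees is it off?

Perpendicular(AM, MK) — off by 5.90°.

C = (0.00, 0.00) ✓; CA at 18.30° ✓; |CA| = 24.80 ✓; ∠CAM = 150.6° ✓; |AM| = 19.00 ✓; ∠(AM, MK) = 95.90° ✗; |MK| = 23.70 ✓.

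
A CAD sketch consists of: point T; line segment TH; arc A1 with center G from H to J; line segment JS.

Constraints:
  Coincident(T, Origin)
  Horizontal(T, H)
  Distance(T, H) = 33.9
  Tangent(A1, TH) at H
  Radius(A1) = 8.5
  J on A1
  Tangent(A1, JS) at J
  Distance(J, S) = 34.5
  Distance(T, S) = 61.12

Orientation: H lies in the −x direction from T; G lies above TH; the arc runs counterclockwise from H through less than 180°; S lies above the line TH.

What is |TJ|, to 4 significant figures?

29.45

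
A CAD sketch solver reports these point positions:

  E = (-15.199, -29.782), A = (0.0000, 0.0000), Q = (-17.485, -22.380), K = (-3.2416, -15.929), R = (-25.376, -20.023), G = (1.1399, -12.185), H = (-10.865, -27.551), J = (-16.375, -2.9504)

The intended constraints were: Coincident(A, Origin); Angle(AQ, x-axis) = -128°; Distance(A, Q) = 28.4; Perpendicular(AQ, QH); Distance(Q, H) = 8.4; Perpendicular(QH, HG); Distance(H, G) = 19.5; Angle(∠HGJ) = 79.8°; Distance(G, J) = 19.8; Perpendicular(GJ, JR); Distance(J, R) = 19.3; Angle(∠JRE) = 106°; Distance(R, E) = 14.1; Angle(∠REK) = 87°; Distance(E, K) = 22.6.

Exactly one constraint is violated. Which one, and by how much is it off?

Distance(E, K) = 22.6 — off by 4.30.

A = (0.00, 0.00) ✓; AQ at -128.0° ✓; |AQ| = 28.40 ✓; ∠(AQ, QH) = 90.01° ✓; |QH| = 8.400 ✓; ∠(QH, HG) = 89.99° ✓; |HG| = 19.50 ✓; ∠HGJ = 79.80° ✓; |GJ| = 19.80 ✓; ∠(GJ, JR) = 90.00° ✓; |JR| = 19.30 ✓; ∠JRE = 106.0° ✓; |RE| = 14.10 ✓; ∠REK = 87.00° ✓; |EK| = 18.30 ✗.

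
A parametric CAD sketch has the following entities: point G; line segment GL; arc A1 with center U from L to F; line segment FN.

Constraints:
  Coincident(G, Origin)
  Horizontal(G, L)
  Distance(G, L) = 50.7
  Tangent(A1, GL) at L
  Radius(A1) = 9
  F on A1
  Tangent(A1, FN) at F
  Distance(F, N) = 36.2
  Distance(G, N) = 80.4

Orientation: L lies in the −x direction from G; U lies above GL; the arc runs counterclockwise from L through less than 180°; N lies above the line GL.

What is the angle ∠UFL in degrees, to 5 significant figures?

23.517°

G is at the origin; G and L share the same y with |GL| = 50.7 and L on the −x side, so L = (-50.700, 0.0000). The tangent condition forces UL to be normal to GL, so U = L + (0, 9) = (-50.700, 9.0000). Since UF ⟂ FN (tangency), |UN| = √(9.0² + 36.2²) = 37.302 regardless of where F sits on A1. So N lies on both circle(G, 80.4) and circle(U, 37.302); the above-GL intersection is N = (-68.787, 41.624). F is the foot of the tangent from N: F = (-44.114, 15.134).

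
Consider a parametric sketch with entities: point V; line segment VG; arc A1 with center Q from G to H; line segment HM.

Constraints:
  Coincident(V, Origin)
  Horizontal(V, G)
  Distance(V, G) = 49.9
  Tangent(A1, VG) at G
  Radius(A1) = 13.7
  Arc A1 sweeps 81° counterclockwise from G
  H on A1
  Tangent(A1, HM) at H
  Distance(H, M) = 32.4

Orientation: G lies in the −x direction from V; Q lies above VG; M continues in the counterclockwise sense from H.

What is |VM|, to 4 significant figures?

53.64

V is at the origin; V and G share the same y with |VG| = 49.9 and G on the −x side, so G = (-49.90, 0.000). Since A1 is tangent to VG there, QG ⟂ VG, so Q = G + (0, 13.7) = (-49.90, 13.70). On A1, G sits at bearing -90° from Q; an 81° counterclockwise sweep puts H at bearing -9°, so H = Q + 13.7·(cos -9°, sin -9°) = (-36.37, 11.56). Since A1 is tangent to HM there, QH ⟂ HM, so HM runs along (−sin -9°, cos -9°); with |HM| = 32.4, M = (-31.30, 43.56). Then |VM| = |M − V| = 53.64.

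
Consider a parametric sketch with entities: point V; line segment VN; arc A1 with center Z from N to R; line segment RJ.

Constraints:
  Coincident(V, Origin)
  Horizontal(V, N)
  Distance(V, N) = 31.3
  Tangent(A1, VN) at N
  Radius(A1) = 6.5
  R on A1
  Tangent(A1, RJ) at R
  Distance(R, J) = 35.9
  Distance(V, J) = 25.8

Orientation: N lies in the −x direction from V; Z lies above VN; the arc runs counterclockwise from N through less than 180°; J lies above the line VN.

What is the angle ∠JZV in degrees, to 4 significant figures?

43.67°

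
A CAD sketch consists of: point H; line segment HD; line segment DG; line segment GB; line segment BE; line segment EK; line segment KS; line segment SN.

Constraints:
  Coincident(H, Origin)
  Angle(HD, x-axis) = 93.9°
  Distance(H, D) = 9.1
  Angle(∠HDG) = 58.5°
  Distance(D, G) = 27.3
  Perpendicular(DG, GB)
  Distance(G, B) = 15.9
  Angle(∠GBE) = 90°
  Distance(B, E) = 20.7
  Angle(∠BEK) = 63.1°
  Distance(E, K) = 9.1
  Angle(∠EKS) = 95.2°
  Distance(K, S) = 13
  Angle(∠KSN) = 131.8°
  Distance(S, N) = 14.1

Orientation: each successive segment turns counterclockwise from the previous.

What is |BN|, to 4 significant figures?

9.938

∠EKS = 95.2° gives KS at -122.9° from the x-axis; with |KS| = 13.0, S = (-11.91, -14.39). ∠KSN = 131.8° gives SN at -74.70° from the x-axis; with |SN| = 14.1, N = (-8.186, -27.99). Then |BN| = |N − B| = 9.938.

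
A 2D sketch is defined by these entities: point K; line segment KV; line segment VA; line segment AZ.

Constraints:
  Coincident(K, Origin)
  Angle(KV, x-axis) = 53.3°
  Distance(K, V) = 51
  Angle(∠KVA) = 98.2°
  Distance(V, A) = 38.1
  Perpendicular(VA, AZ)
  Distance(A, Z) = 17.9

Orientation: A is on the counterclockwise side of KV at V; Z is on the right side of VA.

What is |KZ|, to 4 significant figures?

82.06

K is at the origin; KV runs at 53.3° with length 51.0, so V = 51.0·(cos 53.3°, sin 53.3°) = (30.48, 40.89). ∠KVA = 98.2°, so VA runs at 53.3° + (180° − 98.2°) = 135.1° from the x-axis; with |VA| = 38.1, A = V + 38.1·(cos 135.1°, sin 135.1°) = (3.491, 67.78). VA is perpendicular to AZ; with |AZ| = 17.9 on the right of VA, Z = A + 17.9·(0.7059, 0.7083) = (16.13, 80.46). Then |KZ| = |Z − K| = 82.06.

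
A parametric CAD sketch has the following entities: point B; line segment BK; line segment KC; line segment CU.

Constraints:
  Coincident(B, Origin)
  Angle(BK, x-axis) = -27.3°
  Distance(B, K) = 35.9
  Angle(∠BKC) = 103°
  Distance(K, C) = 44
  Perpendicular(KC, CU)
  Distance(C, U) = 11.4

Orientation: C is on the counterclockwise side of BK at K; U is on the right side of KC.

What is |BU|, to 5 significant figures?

69.735

B is at the origin; BK runs at -27.3° with length 35.9, so K = 35.9·(cos -27.3°, sin -27.3°) = (31.901, -16.466). ∠BKC = 103.0°, so KC runs at -27.3° + (180° − 103.0°) = 49.700° from the x-axis; with |KC| = 44.0, C = K + 44.0·(cos 49.700°, sin 49.700°) = (60.360, 17.092). KC is perpendicular to CU; with |CU| = 11.4 on the right of KC, U = C + 11.4·(0.76267, -0.64679) = (69.055, 9.7185). Then |BU| = |U − B| = 69.735.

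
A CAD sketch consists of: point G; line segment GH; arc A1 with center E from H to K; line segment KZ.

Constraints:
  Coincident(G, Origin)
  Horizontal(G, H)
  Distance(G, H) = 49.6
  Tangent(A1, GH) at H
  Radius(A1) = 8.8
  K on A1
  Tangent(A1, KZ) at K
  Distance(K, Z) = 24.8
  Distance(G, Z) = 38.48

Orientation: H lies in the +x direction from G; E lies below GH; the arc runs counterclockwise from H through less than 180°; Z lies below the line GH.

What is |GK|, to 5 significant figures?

42.327

G is at the origin; G and H share the same y with |GH| = 49.6 and H on the +x side, so H = (49.600, 0.0000). Tangency of A1 to GH means the radius EH is perpendicular to GH, so E = H + (0, -8.8) = (49.600, -8.8000). Since EK ⟂ KZ (tangency), |EZ| = √(8.8² + 24.8²) = 26.315 regardless of where K sits on A1. So Z lies on both circle(G, 38.48) and circle(E, 26.315); the below-GH intersection is Z = (29.049, -25.236). K is the foot of the tangent from Z: K = (42.122, -4.1613).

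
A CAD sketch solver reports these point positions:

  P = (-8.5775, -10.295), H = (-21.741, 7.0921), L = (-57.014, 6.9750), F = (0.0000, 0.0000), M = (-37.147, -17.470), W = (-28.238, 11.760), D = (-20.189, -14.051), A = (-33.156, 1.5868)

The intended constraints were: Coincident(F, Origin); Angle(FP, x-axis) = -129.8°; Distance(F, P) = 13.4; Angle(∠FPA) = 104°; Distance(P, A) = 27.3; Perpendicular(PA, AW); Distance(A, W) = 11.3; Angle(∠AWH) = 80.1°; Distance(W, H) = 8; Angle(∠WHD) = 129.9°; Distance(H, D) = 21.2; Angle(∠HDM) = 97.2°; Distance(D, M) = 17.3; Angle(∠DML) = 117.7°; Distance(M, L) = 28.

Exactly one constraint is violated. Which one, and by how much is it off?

Distance(M, L) = 28 — off by 3.50.

F = (0.00, 0.00) ✓; FP at -129.8° ✓; |FP| = 13.40 ✓; ∠FPA = 104.0° ✓; |PA| = 27.30 ✓; ∠(PA, AW) = 90.00° ✓; |AW| = 11.30 ✓; ∠AWH = 80.10° ✓; |WH| = 8.000 ✓; ∠WHD = 129.9° ✓; |HD| = 21.20 ✓; ∠HDM = 97.20° ✓; |DM| = 17.30 ✓; ∠DML = 117.7° ✓; |ML| = 31.50 ✗.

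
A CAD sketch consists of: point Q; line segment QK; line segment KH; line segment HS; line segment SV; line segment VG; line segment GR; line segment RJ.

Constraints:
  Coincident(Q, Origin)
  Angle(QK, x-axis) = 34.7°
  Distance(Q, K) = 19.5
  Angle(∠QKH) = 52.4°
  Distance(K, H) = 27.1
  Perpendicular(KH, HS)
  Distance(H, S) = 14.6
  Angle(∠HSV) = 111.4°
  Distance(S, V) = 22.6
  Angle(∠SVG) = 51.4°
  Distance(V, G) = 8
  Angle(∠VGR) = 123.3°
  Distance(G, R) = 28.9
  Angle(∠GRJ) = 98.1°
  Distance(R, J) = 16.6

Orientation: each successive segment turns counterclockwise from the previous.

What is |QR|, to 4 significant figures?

25.66

∠SVG = 51.4° gives VG at 89.50° from the x-axis; with |VG| = 8.0, G = (3.384, -0.8222). ∠VGR = 123.3° gives GR at 146.2° from the x-axis; with |GR| = 28.9, R = (-20.63, 15.25). Then |QR| = |R − Q| = 25.66.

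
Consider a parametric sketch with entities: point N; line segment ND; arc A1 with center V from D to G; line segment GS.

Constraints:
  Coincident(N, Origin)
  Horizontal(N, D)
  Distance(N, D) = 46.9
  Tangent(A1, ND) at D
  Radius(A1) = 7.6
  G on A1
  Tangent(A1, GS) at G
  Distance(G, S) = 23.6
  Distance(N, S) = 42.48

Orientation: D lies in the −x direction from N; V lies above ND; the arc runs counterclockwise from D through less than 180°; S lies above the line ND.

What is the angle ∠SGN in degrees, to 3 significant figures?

79.2°

Checks: |VG| = 7.600 ✓; ∠(VG, GS) = 90.00° ✓; |GS| = 23.60 ✓; |NS| = 42.48 ✓.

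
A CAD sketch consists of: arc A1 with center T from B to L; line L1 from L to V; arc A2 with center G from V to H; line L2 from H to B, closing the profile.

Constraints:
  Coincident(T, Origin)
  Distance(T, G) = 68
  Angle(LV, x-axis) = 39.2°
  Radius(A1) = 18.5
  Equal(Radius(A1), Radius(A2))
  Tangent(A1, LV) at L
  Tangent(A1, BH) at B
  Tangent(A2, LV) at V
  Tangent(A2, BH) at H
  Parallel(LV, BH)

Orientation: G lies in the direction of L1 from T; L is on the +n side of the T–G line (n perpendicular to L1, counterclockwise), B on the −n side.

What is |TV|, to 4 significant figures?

70.47

Tangency of A1 to both parallel lines with radius 18.5 puts L and B at T ± 18.5·n: L = (-11.69, 14.34), B = (11.69, -14.34). Equal radii place V and H the same way about G: V = G + 18.5·n = (41.00, 57.31), H = G − 18.5·n = (64.39, 28.64). Then |TV| = |V − T| = 70.47.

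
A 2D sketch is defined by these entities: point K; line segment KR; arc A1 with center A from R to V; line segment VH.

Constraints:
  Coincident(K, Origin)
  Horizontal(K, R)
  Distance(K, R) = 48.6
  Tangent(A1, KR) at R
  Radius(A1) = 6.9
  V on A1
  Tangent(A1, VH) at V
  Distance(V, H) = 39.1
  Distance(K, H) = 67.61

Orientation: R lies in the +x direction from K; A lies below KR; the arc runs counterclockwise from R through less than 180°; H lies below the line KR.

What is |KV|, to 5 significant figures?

42.606

K is at the origin; K and R share the same y with |KR| = 48.6 and R on the +x side, so R = (48.600, 0.0000). A1 meets KR tangentially, so AR is at right angles to KR, so A = R + (0, -6.9) = (48.600, -6.9000). Since AV ⟂ VH (tangency), |AH| = √(6.9² + 39.1²) = 39.704 regardless of where V sits on A1. So H lies on both circle(K, 67.61) and circle(A, 39.704); the below-KR intersection is H = (48.983, -46.602). V is the foot of the tangent from H: V = (41.817, -8.1646).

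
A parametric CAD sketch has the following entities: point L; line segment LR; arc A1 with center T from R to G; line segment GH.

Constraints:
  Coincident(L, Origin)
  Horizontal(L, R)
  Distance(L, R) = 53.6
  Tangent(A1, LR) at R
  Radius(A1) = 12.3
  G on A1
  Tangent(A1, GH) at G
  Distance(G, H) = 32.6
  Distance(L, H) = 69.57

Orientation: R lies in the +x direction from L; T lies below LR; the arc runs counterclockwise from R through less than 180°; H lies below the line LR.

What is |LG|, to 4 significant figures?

44.73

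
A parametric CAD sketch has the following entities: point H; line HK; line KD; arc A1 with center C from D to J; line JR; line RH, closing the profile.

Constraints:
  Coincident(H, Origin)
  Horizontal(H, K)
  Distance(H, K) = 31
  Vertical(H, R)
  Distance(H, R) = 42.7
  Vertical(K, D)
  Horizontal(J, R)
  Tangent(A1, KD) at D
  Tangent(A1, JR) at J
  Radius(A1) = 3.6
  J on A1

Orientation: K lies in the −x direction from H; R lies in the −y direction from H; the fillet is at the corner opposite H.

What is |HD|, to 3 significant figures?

49.9

H is at the origin; HK is horizontal with |HK| = 31.0 and K on the −x side, so K = (-31.0, 0.00). HR is vertical with |HR| = 42.7 and R on the −y side, so R = (0.00, -42.7). The virtual corner opposite H is at (-31.0, -42.7). Since A1 is tangent to KD there, CD ⟂ KD and A1 meets JR tangentially, so CJ is at right angles to JR, with radius 3.6, so the center C sits 3.6 in from both sides at C = (-27.4, -39.1). That places the tangent points at D = (-31.0, -39.1) on KD and J = (-27.4, -42.7) on JR. Then |HD| = |D − H| = 49.9.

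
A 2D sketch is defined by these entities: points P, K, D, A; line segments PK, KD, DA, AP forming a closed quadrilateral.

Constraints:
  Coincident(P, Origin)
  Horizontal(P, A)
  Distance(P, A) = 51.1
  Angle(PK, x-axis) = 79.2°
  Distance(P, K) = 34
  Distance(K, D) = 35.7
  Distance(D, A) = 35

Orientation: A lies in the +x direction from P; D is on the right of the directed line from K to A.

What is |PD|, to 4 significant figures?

16.14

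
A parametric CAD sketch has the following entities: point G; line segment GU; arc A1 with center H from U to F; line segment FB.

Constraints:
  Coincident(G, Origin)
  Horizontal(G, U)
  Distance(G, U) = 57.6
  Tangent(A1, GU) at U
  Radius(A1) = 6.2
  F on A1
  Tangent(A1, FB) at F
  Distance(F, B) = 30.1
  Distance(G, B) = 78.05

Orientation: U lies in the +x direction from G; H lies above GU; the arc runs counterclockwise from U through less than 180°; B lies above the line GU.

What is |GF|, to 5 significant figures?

63.841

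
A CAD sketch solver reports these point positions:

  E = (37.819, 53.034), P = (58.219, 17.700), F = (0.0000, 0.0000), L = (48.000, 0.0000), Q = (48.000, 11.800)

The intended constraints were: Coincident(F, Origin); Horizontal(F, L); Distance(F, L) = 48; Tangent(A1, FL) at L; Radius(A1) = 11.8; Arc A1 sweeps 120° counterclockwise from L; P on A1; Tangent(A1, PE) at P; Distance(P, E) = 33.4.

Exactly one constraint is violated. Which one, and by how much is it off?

Distance(P, E) = 33.4 — off by 7.40.

F = (0.00, 0.00) ✓; F.y = 0.00, L.y = 0.00 ✓; |FL| = 48.00 ✓; ∠(QL, LF) = 90.00° ✓; |QL| = 11.80 ✓; bearing(Q→P) − bearing(Q→L) = 120.0° ✓; |QP| = 11.80 ✓; ∠(QP, PE) = 90.00° ✓; |PE| = 40.80 ✗.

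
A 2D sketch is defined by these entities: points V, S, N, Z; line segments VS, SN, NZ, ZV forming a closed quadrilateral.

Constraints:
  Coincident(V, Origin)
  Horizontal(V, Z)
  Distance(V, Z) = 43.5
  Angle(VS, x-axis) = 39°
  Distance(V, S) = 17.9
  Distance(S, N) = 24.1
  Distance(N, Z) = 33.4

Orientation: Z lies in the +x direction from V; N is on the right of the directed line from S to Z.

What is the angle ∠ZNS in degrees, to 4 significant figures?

64.46°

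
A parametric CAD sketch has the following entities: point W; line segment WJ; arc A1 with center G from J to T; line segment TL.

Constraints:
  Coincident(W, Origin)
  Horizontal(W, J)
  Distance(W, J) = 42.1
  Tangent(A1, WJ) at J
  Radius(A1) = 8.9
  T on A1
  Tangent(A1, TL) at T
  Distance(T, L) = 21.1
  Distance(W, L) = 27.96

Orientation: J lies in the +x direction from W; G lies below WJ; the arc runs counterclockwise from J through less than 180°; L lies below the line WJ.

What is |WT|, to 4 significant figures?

35.71

W is at the origin; WJ is horizontal with |WJ| = 42.1 and J on the +x side, so J = (42.10, 0.000). A1 meets WJ tangentially, so GJ is at right angles to WJ, so G = J + (0, -8.9) = (42.10, -8.900). Since GT ⟂ TL (tangency), |GL| = √(8.9² + 21.1²) = 22.90 regardless of where T sits on A1. So L lies on both circle(W, 27.96) and circle(G, 22.90); the below-WJ intersection is L = (21.19, -18.24). T is the foot of the tangent from L: T = (35.60, -2.823).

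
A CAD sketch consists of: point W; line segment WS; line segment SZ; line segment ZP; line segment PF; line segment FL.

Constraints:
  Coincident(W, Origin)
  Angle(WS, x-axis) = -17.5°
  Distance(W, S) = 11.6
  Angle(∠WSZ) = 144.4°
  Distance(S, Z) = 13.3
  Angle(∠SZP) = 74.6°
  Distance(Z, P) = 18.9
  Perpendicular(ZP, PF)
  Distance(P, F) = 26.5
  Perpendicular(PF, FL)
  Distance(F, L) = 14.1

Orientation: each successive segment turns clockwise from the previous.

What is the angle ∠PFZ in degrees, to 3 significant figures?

35.5°

∠SZP = 74.6° gives ZP at -158° from the x-axis; with |ZP| = 18.9, P = (1.46, -21.1). The perpendicularity gives PF at right angles to ZP, so PF runs at 112°; with |PF| = 26.5, F = (-8.25, 3.61). Then cos ∠PFZ = FP·FZ / (|FP||FZ|), giving 35.5°.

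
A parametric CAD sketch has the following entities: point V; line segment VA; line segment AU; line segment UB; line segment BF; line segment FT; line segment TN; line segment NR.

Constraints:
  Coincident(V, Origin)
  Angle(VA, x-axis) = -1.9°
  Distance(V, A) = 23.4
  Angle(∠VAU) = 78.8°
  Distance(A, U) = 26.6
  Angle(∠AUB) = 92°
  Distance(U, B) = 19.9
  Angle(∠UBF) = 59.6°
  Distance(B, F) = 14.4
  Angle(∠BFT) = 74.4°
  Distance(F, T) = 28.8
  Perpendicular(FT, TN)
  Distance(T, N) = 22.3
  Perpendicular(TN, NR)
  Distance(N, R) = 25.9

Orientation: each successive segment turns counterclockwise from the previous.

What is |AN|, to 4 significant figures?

51.27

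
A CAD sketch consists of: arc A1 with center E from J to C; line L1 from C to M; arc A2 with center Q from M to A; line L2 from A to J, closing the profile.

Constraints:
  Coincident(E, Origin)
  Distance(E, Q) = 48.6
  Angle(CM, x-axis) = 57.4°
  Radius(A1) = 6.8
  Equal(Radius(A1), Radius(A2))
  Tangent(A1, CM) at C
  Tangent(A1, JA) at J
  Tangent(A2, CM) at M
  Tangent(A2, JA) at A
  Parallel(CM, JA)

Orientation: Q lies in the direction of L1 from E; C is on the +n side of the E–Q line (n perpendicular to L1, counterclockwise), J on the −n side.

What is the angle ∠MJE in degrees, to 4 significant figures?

74.37°

Tangency of A1 to both parallel lines with radius 6.8 puts C and J at E ± 6.8·n: C = (-5.729, 3.664), J = (5.729, -3.664). Equal radii place M and A the same way about Q: M = Q + 6.8·n = (20.46, 44.61), A = Q − 6.8·n = (31.91, 37.28). Then cos ∠MJE = JM·JE / (|JM||JE|), giving 74.37°.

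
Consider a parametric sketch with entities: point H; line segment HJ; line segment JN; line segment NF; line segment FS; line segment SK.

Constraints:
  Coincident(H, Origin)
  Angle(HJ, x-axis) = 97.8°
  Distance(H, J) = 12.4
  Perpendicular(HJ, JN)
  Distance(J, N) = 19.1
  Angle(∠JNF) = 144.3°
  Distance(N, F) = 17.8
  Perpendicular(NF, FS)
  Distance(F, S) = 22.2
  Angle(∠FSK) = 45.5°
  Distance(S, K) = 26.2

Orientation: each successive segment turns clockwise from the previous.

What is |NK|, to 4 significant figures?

3.937

H is at the origin; HJ runs at 97.8° with length 12.4, so J = (-1.683, 12.29). The perpendicularity gives JN at right angles to HJ, so JN runs at 7.800°; with |JN| = 19.1, N = (17.24, 14.88). ∠JNF = 144.3° gives NF at -27.90° from the x-axis; with |NF| = 17.8, F = (32.97, 6.548). The perpendicularity gives FS at right angles to NF, so FS runs at -117.9°; with |FS| = 22.2, S = (22.58, -13.07). ∠FSK = 45.5° gives SK at 107.6° from the x-axis; with |SK| = 26.2, K = (14.66, 11.90). Then |NK| = |K − N| = 3.937.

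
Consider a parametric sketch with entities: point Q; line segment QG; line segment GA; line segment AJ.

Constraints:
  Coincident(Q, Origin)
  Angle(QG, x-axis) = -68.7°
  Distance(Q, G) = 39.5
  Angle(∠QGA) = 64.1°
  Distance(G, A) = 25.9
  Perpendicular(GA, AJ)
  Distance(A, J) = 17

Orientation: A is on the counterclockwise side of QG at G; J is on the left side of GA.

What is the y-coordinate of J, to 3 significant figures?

-6.25

∠QGA = 64.1°, so GA runs at -68.7° + (180° − 64.1°) = 47.2° from the x-axis; with |GA| = 25.9, A = G + 25.9·(cos 47.2°, sin 47.2°) = (31.9, -17.8). GA ⟂ AJ; with |AJ| = 17.0 on the left of GA, J = A + 17.0·(-0.734, 0.679) = (19.5, -6.25). So J.y = -6.25.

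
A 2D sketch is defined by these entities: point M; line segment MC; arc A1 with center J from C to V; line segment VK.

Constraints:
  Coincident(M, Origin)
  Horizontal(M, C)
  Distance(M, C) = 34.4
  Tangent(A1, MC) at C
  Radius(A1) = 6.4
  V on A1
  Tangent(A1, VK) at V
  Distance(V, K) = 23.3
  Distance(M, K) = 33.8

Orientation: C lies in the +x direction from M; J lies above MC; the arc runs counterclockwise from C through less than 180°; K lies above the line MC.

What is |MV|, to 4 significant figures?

40.19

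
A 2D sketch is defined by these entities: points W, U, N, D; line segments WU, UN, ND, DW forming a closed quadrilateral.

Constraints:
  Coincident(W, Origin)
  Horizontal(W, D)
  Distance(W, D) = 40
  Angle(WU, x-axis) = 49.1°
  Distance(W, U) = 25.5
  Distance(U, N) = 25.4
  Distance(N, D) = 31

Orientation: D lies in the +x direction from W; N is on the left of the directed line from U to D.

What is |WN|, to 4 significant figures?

50.00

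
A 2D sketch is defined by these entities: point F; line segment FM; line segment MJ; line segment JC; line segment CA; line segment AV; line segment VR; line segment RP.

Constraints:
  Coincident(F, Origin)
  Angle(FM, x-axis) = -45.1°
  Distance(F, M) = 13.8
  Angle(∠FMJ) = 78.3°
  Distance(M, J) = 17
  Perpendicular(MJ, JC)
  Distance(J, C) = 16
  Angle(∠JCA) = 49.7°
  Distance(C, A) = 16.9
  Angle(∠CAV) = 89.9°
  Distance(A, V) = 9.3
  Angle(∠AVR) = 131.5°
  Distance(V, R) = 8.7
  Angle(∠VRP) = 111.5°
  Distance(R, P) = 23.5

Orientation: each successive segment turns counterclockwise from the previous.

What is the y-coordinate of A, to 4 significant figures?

-3.553

MJ is perpendicular to JC, so JC runs at 146.6°; with |JC| = 16.0, C = (5.742, 13.23). ∠JCA = 49.7° gives CA at -83.10° from the x-axis; with |CA| = 16.9, A = (7.772, -3.553). So A.y = -3.553.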